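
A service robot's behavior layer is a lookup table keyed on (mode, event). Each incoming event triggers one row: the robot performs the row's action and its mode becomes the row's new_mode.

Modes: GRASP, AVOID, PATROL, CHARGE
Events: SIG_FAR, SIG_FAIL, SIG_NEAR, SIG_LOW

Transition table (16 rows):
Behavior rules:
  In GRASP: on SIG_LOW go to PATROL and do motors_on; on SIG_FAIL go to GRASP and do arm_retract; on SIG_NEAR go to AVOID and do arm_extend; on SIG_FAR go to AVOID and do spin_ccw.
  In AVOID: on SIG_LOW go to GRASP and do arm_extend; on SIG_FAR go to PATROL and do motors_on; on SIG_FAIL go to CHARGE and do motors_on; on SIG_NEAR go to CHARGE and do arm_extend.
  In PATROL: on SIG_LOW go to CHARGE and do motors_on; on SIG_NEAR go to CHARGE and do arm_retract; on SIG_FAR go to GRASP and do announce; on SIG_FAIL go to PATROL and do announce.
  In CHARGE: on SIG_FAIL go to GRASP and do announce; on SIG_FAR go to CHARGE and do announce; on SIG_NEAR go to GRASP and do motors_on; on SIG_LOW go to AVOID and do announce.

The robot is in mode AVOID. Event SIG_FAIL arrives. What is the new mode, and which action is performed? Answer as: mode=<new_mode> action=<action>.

current mode = AVOID; filter table to that mode:
  (AVOID, SIG_LOW) → (GRASP, arm_extend)
  (AVOID, SIG_FAR) → (PATROL, motors_on)
  (AVOID, SIG_FAIL) → (CHARGE, motors_on)  ← event matches
  (AVOID, SIG_NEAR) → (CHARGE, arm_extend)
event = SIG_FAIL selects (CHARGE, motors_on)

mode=CHARGE action=motors_on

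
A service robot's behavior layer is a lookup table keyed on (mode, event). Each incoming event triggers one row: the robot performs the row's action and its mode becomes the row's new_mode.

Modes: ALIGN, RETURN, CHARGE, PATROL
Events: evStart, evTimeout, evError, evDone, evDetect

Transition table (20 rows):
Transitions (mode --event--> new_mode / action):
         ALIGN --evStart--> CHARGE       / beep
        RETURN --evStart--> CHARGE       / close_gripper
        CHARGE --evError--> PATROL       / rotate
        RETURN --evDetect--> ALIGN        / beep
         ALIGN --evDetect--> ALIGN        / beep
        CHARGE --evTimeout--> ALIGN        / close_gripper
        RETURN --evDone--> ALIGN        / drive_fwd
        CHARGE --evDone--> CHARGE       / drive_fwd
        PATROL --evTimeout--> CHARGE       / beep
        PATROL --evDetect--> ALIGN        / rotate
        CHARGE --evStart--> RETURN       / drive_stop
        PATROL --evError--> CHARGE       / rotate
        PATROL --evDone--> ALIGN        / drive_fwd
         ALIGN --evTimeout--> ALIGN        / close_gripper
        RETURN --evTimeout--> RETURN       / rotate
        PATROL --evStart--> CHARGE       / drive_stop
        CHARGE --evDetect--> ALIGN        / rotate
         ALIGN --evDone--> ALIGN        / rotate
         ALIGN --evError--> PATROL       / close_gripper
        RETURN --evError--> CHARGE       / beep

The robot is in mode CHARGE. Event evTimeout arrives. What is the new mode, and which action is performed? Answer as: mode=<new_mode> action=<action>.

mode=ALIGN action=close_gripper

current mode = CHARGE; filter table to that mode:
  (CHARGE, evError) → (PATROL, rotate)
  (CHARGE, evTimeout) → (ALIGN, close_gripper)  ← event matches
  (CHARGE, evDone) → (CHARGE, drive_fwd)
  (CHARGE, evStart) → (RETURN, drive_stop)
  (CHARGE, evDetect) → (ALIGN, rotate)
event = evTimeout selects (ALIGN, close_gripper)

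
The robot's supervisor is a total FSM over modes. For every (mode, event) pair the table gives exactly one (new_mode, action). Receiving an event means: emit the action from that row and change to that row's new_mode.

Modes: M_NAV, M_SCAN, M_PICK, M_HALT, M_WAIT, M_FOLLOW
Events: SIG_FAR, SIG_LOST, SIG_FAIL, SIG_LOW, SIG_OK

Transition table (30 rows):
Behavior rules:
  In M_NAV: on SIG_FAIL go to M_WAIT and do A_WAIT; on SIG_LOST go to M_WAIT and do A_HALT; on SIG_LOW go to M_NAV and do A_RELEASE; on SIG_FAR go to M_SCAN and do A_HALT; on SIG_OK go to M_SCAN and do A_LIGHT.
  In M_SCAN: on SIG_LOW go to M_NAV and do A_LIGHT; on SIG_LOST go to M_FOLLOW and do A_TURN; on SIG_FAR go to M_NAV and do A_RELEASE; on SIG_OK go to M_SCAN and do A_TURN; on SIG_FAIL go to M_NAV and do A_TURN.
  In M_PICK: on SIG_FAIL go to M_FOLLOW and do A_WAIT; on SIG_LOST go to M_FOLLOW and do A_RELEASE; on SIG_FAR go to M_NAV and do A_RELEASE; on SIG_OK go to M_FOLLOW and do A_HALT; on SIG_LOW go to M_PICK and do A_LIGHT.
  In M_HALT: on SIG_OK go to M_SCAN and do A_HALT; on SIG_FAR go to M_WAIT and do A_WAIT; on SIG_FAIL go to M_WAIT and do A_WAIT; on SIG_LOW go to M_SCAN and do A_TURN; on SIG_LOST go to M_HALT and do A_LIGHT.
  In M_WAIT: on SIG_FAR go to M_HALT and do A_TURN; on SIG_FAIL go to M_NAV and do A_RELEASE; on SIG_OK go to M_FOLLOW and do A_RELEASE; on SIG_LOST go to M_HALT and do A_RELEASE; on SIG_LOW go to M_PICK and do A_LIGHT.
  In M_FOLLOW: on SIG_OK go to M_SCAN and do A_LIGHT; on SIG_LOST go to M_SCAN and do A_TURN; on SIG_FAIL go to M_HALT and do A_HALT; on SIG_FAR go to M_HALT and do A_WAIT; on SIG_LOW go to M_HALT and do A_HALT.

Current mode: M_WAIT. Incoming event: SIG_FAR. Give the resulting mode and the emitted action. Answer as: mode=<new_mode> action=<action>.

current mode = M_WAIT; filter table to that mode:
  (M_WAIT, SIG_FAR) → (M_HALT, A_TURN)  ← event matches
  (M_WAIT, SIG_FAIL) → (M_NAV, A_RELEASE)
  (M_WAIT, SIG_OK) → (M_FOLLOW, A_RELEASE)
  (M_WAIT, SIG_LOST) → (M_HALT, A_RELEASE)
  (M_WAIT, SIG_LOW) → (M_PICK, A_LIGHT)
event = SIG_FAR selects (M_HALT, A_TURN)

mode=M_HALT action=A_TURN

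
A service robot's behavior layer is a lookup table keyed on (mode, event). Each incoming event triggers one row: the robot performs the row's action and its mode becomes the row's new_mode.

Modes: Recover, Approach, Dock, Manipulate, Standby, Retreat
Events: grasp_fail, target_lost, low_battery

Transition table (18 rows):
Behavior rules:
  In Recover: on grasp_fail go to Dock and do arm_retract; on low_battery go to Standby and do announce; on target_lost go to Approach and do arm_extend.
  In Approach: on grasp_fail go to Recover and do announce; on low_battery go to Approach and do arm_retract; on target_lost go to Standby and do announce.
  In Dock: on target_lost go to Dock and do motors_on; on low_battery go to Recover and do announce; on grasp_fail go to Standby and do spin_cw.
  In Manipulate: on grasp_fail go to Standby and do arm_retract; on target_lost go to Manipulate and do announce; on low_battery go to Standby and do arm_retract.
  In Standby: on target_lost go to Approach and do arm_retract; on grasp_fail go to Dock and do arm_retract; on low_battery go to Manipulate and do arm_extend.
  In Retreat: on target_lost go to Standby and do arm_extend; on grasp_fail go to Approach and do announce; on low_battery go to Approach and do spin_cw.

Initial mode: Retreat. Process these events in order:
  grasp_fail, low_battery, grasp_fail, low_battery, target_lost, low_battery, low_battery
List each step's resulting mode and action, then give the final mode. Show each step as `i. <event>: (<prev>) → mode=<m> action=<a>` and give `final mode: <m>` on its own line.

final mode: Approach

1. grasp_fail: (Retreat) → mode=Approach action=announce
2. low_battery: (Approach) → mode=Approach action=arm_retract
3. grasp_fail: (Approach) → mode=Recover action=announce
4. low_battery: (Recover) → mode=Standby action=announce
5. target_lost: (Standby) → mode=Approach action=arm_retract
6. low_battery: (Approach) → mode=Approach action=arm_retract
7. low_battery: (Approach) → mode=Approach action=arm_retract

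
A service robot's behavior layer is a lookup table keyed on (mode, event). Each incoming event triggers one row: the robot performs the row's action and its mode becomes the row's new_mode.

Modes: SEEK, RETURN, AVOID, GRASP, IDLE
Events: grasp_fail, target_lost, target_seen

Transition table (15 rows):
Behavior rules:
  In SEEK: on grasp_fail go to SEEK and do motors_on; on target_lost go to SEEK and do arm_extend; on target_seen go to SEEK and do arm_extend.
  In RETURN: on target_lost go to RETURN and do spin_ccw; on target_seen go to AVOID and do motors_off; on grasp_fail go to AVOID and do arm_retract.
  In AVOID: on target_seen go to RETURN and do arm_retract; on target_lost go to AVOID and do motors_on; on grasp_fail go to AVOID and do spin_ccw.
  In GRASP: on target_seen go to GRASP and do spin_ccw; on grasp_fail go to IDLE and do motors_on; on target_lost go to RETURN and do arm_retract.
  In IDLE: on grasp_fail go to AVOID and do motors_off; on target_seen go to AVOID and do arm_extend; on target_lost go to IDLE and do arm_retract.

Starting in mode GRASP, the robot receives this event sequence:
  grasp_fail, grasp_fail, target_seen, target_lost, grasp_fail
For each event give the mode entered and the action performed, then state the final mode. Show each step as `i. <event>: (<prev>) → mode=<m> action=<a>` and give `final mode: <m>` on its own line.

1. grasp_fail: (GRASP) → mode=IDLE action=motors_on
2. grasp_fail: (IDLE) → mode=AVOID action=motors_off
3. target_seen: (AVOID) → mode=RETURN action=arm_retract
4. target_lost: (RETURN) → mode=RETURN action=spin_ccw
5. grasp_fail: (RETURN) → mode=AVOID action=arm_retract

final mode: AVOID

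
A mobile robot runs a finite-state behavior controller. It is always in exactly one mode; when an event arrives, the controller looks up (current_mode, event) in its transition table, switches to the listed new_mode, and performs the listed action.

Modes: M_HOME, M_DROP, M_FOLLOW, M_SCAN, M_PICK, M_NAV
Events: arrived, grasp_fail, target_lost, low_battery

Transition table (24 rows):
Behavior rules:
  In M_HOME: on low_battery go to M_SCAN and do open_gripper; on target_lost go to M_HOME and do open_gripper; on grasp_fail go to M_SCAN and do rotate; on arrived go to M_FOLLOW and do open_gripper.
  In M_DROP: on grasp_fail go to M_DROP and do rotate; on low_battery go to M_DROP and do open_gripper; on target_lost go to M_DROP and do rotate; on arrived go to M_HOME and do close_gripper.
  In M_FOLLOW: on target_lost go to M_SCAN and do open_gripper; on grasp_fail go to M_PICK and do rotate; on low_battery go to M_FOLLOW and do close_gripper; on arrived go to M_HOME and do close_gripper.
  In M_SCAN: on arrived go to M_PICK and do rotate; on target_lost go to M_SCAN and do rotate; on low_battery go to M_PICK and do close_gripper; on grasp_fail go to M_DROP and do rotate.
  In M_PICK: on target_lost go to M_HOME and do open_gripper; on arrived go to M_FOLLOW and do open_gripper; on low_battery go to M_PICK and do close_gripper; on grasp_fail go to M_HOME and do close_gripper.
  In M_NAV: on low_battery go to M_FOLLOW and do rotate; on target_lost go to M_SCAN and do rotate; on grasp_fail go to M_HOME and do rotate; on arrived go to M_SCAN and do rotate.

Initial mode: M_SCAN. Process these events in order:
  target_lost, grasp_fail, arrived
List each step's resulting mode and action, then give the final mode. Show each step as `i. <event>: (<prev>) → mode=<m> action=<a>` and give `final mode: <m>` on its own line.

final mode: M_HOME

1. target_lost: (M_SCAN) → mode=M_SCAN action=rotate
2. grasp_fail: (M_SCAN) → mode=M_DROP action=rotate
3. arrived: (M_DROP) → mode=M_HOME action=close_gripper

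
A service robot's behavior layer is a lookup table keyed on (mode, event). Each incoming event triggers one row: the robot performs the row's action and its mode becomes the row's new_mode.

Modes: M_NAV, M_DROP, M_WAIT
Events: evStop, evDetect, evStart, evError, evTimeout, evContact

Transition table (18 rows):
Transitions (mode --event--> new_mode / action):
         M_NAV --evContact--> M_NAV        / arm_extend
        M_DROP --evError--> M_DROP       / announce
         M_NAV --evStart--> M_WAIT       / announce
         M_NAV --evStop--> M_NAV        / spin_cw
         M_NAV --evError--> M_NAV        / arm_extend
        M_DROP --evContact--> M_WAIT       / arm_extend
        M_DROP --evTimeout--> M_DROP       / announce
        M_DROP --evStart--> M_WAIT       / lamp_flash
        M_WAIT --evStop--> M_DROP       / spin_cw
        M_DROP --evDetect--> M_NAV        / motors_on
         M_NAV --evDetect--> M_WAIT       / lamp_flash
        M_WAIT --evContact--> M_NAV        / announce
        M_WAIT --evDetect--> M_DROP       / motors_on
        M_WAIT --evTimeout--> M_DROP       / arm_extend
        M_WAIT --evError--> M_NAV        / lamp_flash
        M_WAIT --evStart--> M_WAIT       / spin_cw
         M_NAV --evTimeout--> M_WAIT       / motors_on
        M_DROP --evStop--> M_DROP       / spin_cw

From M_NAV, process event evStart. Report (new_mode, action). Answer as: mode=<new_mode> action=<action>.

mode=M_WAIT action=announce

current mode = M_NAV; filter table to that mode:
  (M_NAV, evContact) → (M_NAV, arm_extend)
  (M_NAV, evStart) → (M_WAIT, announce)  ← event matches
  (M_NAV, evStop) → (M_NAV, spin_cw)
  (M_NAV, evError) → (M_NAV, arm_extend)
  (M_NAV, evDetect) → (M_WAIT, lamp_flash)
  (M_NAV, evTimeout) → (M_WAIT, motors_on)
event = evStart selects (M_WAIT, announce)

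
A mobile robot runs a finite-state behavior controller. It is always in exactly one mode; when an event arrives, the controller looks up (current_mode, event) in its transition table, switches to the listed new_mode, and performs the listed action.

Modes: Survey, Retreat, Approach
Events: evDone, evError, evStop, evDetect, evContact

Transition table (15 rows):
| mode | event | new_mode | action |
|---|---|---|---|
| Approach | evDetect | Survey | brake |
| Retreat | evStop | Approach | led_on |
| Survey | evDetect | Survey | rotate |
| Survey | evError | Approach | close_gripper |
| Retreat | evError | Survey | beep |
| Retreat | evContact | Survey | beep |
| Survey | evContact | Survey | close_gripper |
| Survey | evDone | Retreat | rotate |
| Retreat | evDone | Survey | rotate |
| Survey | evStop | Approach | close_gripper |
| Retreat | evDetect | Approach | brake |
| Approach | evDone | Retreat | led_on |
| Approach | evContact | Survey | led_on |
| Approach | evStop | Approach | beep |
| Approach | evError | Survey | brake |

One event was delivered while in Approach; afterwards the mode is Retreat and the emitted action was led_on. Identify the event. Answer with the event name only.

try evDone: (Approach, evDone) → (Retreat, led_on)  ← matches
try evError: (Approach, evError) → (Survey, brake)
try evStop: (Approach, evStop) → (Approach, beep)
try evDetect: (Approach, evDetect) → (Survey, brake)
try evContact: (Approach, evContact) → (Survey, led_on)

evDone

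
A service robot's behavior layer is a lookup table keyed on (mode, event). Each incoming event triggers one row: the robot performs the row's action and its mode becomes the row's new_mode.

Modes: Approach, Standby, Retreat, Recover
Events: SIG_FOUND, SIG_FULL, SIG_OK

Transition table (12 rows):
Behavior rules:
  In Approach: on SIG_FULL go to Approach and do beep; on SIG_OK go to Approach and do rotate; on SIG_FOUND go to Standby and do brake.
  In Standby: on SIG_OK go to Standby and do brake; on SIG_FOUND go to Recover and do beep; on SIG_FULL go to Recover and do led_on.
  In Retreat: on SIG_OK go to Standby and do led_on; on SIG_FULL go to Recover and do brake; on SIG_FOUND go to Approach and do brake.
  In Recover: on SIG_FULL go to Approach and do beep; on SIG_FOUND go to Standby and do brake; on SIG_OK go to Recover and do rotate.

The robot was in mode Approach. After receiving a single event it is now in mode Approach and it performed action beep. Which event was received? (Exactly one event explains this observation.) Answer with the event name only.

try SIG_FOUND: (Approach, SIG_FOUND) → (Standby, brake)
try SIG_FULL: (Approach, SIG_FULL) → (Approach, beep)  ← matches
try SIG_OK: (Approach, SIG_OK) → (Approach, rotate)

SIG_FULL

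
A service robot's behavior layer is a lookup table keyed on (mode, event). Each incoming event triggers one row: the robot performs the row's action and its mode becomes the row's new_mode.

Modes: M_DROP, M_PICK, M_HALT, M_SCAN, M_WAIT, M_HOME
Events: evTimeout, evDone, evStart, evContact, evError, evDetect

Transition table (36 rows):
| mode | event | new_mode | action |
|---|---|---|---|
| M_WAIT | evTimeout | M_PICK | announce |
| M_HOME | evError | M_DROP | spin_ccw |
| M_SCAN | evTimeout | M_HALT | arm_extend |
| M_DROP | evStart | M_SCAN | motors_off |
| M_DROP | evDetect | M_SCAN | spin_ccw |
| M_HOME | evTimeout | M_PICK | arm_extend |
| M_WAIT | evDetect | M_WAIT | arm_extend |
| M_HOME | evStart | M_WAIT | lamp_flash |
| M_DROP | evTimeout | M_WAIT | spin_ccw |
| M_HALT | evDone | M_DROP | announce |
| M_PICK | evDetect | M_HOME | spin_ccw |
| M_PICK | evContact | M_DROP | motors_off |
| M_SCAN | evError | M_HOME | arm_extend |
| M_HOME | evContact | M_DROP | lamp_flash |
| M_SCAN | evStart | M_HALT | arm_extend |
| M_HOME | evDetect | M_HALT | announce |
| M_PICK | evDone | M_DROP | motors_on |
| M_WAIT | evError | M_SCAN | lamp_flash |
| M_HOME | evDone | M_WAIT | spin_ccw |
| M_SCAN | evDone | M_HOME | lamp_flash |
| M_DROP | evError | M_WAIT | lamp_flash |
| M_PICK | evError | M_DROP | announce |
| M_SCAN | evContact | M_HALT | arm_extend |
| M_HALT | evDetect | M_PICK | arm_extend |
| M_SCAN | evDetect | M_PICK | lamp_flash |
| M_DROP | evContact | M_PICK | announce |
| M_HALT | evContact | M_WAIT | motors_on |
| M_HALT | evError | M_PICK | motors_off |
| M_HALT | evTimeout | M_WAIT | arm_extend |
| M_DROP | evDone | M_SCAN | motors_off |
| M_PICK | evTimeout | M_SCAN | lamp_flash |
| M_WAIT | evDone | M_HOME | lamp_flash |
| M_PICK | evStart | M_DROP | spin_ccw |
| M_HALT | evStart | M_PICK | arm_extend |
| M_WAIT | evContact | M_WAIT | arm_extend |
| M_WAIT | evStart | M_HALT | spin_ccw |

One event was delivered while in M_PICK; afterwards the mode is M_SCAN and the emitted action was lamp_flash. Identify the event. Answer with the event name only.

evTimeout

try evTimeout: (M_PICK, evTimeout) → (M_SCAN, lamp_flash)  ← matches
try evDone: (M_PICK, evDone) → (M_DROP, motors_on)
try evStart: (M_PICK, evStart) → (M_DROP, spin_ccw)
try evContact: (M_PICK, evContact) → (M_DROP, motors_off)
try evError: (M_PICK, evError) → (M_DROP, announce)
try evDetect: (M_PICK, evDetect) → (M_HOME, spin_ccw)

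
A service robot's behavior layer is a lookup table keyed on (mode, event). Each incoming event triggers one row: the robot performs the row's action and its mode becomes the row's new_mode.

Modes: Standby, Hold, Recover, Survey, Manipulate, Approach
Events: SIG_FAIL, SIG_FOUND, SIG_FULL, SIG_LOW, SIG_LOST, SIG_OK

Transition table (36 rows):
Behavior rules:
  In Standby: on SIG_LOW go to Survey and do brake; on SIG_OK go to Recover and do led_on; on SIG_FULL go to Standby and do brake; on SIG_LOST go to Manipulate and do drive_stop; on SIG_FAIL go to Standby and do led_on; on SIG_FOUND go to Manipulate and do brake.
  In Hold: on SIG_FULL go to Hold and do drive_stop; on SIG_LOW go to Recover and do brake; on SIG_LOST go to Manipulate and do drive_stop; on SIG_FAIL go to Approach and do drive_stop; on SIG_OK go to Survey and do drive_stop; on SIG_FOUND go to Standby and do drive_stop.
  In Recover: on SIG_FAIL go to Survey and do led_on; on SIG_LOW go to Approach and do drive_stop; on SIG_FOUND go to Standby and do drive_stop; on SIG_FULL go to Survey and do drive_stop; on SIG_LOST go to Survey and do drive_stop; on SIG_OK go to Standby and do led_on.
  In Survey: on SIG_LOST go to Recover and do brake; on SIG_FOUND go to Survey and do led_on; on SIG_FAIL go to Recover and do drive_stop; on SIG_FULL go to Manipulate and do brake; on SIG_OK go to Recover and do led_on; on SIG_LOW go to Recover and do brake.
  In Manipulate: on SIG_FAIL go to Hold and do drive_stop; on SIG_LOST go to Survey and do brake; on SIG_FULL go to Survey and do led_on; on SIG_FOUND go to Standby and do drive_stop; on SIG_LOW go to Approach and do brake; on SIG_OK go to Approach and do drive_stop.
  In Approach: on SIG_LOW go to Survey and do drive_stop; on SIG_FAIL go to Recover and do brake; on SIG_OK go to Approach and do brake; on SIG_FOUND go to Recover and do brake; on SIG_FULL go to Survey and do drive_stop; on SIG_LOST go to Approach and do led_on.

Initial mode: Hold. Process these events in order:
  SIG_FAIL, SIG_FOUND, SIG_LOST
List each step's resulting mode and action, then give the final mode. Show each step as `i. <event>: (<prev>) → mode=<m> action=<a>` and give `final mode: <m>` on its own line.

1. SIG_FAIL: (Hold) → mode=Approach action=drive_stop
2. SIG_FOUND: (Approach) → mode=Recover action=brake
3. SIG_LOST: (Recover) → mode=Survey action=drive_stop

final mode: Survey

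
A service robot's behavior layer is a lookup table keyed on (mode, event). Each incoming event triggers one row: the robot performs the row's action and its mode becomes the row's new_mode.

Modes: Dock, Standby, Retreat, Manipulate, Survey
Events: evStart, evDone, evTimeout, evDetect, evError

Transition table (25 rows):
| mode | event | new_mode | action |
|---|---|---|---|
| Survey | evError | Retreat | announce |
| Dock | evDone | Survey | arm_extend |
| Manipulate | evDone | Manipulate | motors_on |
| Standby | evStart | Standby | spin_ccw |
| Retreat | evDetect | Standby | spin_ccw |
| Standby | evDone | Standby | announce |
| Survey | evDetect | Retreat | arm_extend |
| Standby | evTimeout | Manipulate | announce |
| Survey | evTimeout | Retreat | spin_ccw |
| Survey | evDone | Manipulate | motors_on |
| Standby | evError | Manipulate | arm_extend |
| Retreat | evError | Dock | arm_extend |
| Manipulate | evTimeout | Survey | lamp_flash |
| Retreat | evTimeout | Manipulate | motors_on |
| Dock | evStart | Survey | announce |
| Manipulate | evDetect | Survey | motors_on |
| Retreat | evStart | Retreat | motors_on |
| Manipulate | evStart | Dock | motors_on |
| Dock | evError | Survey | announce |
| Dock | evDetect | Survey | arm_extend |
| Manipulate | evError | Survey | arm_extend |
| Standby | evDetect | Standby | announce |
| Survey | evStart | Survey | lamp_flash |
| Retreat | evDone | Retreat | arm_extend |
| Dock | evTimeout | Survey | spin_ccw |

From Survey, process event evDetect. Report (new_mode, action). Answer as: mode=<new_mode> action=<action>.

mode=Retreat action=arm_extend

current mode = Survey; filter table to that mode:
  (Survey, evError) → (Retreat, announce)
  (Survey, evDetect) → (Retreat, arm_extend)  ← event matches
  (Survey, evTimeout) → (Retreat, spin_ccw)
  (Survey, evDone) → (Manipulate, motors_on)
  (Survey, evStart) → (Survey, lamp_flash)
event = evDetect selects (Retreat, arm_extend)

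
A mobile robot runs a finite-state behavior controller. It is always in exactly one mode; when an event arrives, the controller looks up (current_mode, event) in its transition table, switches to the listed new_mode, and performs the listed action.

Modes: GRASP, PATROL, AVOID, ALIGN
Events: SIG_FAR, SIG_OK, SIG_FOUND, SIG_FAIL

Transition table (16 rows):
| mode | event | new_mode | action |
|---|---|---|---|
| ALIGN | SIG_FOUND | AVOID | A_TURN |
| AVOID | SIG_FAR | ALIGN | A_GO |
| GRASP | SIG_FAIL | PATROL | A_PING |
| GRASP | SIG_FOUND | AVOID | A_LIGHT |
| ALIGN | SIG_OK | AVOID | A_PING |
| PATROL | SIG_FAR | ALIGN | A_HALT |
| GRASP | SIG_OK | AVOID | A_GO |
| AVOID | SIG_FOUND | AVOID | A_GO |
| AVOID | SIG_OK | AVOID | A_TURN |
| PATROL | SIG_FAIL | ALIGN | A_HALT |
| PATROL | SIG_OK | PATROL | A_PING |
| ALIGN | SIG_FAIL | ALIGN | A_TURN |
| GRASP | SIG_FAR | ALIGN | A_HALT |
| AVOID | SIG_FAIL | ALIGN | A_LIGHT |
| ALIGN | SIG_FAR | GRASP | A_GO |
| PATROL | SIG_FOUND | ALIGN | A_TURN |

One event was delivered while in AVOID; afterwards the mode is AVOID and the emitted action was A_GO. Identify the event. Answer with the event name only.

try SIG_FAR: (AVOID, SIG_FAR) → (ALIGN, A_GO)
try SIG_OK: (AVOID, SIG_OK) → (AVOID, A_TURN)
try SIG_FOUND: (AVOID, SIG_FOUND) → (AVOID, A_GO)  ← matches
try SIG_FAIL: (AVOID, SIG_FAIL) → (ALIGN, A_LIGHT)

SIG_FOUND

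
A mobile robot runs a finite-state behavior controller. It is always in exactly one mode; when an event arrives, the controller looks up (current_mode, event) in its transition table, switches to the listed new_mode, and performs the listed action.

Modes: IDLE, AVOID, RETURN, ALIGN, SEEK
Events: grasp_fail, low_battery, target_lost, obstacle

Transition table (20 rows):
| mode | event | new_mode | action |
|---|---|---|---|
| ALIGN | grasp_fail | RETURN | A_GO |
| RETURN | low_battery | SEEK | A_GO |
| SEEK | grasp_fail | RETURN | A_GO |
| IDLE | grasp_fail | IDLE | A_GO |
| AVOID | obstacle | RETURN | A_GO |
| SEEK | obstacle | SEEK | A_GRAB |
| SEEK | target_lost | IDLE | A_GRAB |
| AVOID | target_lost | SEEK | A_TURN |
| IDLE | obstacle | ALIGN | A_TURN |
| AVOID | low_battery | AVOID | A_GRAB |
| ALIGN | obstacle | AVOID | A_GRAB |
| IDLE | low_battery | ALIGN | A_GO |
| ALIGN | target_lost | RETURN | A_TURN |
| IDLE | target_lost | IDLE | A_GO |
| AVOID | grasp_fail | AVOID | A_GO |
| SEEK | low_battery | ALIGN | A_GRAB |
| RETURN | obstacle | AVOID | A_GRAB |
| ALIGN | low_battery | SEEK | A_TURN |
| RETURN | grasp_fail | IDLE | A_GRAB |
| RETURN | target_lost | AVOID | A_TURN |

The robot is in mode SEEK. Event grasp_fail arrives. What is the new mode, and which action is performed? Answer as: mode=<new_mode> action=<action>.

current mode = SEEK; filter table to that mode:
  (SEEK, grasp_fail) → (RETURN, A_GO)  ← event matches
  (SEEK, obstacle) → (SEEK, A_GRAB)
  (SEEK, target_lost) → (IDLE, A_GRAB)
  (SEEK, low_battery) → (ALIGN, A_GRAB)
event = grasp_fail selects (RETURN, A_GO)

mode=RETURN action=A_GO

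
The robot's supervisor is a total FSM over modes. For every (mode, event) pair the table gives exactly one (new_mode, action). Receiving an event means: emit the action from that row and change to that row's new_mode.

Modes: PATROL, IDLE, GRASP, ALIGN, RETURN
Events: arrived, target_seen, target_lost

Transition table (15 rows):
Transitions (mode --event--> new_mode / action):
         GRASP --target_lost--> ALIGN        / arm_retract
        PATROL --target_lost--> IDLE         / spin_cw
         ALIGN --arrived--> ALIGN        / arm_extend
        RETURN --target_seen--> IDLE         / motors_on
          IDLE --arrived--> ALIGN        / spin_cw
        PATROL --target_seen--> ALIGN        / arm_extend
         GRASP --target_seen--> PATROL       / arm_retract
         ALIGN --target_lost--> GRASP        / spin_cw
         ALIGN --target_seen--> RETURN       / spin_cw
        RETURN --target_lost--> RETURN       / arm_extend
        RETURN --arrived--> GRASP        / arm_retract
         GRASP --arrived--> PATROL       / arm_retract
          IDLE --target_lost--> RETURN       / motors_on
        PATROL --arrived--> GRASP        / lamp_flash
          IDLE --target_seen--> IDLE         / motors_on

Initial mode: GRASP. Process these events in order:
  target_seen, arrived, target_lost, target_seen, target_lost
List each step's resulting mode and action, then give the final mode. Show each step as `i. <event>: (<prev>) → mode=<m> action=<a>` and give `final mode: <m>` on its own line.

1. target_seen: (GRASP) → mode=PATROL action=arm_retract
2. arrived: (PATROL) → mode=GRASP action=lamp_flash
3. target_lost: (GRASP) → mode=ALIGN action=arm_retract
4. target_seen: (ALIGN) → mode=RETURN action=spin_cw
5. target_lost: (RETURN) → mode=RETURN action=arm_extend

final mode: RETURN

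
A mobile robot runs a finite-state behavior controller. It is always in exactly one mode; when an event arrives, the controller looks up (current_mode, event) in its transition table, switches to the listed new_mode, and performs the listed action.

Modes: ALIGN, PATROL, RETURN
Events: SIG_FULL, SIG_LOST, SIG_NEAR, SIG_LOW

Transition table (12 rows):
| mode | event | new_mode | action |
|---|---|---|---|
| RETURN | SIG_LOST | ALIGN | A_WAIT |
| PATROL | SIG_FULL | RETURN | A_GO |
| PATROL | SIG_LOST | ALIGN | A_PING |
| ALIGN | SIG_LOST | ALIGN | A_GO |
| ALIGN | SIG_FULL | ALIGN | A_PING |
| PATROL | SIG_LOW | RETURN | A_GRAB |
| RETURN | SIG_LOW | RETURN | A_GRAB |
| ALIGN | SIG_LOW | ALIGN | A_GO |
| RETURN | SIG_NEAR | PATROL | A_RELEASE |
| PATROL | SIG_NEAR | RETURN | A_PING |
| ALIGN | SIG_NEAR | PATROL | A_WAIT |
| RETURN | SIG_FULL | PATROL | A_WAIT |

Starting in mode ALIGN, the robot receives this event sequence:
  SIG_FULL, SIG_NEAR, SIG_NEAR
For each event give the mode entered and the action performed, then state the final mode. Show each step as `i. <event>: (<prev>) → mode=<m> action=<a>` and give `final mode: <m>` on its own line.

1. SIG_FULL: (ALIGN) → mode=ALIGN action=A_PING
2. SIG_NEAR: (ALIGN) → mode=PATROL action=A_WAIT
3. SIG_NEAR: (PATROL) → mode=RETURN action=A_PING

final mode: RETURN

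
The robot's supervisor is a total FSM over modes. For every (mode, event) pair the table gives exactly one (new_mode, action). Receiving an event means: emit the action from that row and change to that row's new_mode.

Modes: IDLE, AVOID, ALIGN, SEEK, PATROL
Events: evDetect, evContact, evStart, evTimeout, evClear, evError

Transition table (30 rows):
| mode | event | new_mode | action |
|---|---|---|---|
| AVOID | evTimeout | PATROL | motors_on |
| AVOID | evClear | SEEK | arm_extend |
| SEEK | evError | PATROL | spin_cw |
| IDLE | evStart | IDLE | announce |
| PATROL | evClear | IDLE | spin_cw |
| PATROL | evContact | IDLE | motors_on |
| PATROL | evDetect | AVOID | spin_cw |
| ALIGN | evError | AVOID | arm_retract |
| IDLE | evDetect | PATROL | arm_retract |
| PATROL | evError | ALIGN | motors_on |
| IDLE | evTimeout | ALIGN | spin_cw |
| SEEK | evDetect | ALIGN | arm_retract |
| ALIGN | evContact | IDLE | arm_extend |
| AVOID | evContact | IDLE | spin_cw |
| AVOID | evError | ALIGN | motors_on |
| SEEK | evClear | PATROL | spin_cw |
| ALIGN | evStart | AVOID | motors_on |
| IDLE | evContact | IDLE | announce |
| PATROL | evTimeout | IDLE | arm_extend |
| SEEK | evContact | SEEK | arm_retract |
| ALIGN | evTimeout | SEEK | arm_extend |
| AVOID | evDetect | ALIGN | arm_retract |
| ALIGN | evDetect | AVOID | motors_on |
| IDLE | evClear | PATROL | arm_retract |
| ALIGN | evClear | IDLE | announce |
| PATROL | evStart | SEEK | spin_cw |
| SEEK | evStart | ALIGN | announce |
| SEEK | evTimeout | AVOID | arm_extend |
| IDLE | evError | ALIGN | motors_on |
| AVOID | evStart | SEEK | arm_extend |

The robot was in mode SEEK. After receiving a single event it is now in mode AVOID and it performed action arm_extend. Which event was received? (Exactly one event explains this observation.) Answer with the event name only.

try evDetect: (SEEK, evDetect) → (ALIGN, arm_retract)
try evContact: (SEEK, evContact) → (SEEK, arm_retract)
try evStart: (SEEK, evStart) → (ALIGN, announce)
try evTimeout: (SEEK, evTimeout) → (AVOID, arm_extend)  ← matches
try evClear: (SEEK, evClear) → (PATROL, spin_cw)
try evError: (SEEK, evError) → (PATROL, spin_cw)

evTimeout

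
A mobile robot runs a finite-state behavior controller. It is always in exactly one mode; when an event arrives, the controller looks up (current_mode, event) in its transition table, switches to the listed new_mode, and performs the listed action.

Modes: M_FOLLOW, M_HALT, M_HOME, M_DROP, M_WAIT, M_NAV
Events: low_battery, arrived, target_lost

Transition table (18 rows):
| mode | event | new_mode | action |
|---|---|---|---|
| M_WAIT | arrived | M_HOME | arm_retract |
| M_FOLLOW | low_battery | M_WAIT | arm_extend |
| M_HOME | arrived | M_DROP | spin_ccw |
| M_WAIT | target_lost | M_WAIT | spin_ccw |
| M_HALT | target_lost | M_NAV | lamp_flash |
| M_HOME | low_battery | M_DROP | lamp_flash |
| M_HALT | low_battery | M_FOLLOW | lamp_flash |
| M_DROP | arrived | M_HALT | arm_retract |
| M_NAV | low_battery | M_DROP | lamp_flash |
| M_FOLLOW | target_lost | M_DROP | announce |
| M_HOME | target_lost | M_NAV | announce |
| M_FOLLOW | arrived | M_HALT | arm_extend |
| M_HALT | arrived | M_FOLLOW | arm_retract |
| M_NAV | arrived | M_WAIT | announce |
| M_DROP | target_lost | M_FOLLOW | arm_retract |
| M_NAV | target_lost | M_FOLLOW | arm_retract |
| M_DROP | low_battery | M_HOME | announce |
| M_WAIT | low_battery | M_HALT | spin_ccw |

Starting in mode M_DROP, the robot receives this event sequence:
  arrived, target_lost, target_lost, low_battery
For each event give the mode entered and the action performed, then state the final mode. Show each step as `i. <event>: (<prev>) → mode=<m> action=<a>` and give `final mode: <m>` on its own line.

final mode: M_WAIT

1. arrived: (M_DROP) → mode=M_HALT action=arm_retract
2. target_lost: (M_HALT) → mode=M_NAV action=lamp_flash
3. target_lost: (M_NAV) → mode=M_FOLLOW action=arm_retract
4. low_battery: (M_FOLLOW) → mode=M_WAIT action=arm_extend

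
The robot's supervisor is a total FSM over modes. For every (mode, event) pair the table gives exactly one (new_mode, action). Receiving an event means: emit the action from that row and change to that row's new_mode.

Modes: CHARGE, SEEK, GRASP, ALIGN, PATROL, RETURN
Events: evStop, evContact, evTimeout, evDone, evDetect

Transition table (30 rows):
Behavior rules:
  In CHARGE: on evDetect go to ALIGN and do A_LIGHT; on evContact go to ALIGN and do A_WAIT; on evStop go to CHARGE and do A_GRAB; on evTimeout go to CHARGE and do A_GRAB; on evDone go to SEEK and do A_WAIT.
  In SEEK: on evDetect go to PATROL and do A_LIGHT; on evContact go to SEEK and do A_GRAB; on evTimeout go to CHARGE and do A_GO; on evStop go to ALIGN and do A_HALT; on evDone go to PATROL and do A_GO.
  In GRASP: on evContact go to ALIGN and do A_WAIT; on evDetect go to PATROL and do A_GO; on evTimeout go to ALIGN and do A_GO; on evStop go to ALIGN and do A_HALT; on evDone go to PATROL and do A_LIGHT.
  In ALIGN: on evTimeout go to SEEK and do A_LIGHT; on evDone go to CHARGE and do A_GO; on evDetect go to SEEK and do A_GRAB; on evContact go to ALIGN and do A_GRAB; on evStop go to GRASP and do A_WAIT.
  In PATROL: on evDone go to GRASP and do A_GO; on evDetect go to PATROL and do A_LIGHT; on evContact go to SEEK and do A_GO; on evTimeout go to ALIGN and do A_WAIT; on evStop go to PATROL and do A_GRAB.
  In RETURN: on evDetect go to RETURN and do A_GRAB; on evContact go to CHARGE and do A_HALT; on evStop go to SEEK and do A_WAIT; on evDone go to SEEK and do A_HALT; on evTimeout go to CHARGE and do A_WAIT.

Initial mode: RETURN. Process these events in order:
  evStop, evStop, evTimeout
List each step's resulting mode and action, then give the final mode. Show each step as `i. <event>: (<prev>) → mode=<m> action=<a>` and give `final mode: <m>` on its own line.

1. evStop: (RETURN) → mode=SEEK action=A_WAIT
2. evStop: (SEEK) → mode=ALIGN action=A_HALT
3. evTimeout: (ALIGN) → mode=SEEK action=A_LIGHT

final mode: SEEK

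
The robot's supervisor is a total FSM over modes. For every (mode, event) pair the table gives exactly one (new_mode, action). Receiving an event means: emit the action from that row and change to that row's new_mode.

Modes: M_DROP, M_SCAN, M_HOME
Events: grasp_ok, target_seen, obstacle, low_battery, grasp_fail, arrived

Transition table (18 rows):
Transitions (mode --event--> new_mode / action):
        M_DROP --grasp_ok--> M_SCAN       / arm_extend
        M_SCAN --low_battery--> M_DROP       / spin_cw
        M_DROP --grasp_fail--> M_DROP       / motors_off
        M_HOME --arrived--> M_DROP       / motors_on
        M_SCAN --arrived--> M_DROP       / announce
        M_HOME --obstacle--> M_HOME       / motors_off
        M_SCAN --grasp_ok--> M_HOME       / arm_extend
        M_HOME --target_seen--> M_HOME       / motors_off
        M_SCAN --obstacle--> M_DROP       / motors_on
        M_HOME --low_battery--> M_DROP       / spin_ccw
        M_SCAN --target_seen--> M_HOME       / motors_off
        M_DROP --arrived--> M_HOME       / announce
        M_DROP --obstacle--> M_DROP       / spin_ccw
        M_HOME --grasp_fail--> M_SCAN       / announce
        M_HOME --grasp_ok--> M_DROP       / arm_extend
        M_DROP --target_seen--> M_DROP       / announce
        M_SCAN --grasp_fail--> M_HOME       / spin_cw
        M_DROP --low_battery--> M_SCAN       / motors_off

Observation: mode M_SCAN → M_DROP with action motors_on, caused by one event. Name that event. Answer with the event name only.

try grasp_ok: (M_SCAN, grasp_ok) → (M_HOME, arm_extend)
try target_seen: (M_SCAN, target_seen) → (M_HOME, motors_off)
try obstacle: (M_SCAN, obstacle) → (M_DROP, motors_on)  ← matches
try low_battery: (M_SCAN, low_battery) → (M_DROP, spin_cw)
try grasp_fail: (M_SCAN, grasp_fail) → (M_HOME, spin_cw)
try arrived: (M_SCAN, arrived) → (M_DROP, announce)

obstacle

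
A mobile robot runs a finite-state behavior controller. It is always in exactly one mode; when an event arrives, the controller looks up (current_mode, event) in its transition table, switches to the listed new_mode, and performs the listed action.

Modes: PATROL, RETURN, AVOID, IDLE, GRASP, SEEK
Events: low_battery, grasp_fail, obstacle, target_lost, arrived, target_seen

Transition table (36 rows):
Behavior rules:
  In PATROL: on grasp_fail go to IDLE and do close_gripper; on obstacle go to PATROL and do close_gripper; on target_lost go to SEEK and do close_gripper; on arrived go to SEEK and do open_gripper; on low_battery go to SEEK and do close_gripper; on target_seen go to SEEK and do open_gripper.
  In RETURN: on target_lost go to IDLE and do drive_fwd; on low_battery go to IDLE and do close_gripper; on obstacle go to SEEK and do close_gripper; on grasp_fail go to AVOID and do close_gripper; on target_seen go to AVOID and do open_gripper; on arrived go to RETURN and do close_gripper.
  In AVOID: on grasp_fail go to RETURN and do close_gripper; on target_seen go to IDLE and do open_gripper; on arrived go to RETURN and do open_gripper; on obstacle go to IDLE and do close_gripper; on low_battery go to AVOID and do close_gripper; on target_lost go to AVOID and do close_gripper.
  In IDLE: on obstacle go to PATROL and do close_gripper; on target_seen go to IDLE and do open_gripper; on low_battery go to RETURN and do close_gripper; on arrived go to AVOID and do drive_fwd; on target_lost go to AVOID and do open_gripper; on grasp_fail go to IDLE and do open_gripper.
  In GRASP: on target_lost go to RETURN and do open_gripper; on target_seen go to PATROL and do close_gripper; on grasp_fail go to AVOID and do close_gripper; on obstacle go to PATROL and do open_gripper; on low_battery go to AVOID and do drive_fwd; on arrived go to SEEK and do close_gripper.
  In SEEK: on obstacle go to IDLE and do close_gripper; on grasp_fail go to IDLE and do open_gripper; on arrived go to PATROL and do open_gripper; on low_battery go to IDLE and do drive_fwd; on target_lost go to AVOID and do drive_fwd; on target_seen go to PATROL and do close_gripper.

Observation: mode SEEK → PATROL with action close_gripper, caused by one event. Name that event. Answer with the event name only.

try low_battery: (SEEK, low_battery) → (IDLE, drive_fwd)
try grasp_fail: (SEEK, grasp_fail) → (IDLE, open_gripper)
try obstacle: (SEEK, obstacle) → (IDLE, close_gripper)
try target_lost: (SEEK, target_lost) → (AVOID, drive_fwd)
try arrived: (SEEK, arrived) → (PATROL, open_gripper)
try target_seen: (SEEK, target_seen) → (PATROL, close_gripper)  ← matches

target_seen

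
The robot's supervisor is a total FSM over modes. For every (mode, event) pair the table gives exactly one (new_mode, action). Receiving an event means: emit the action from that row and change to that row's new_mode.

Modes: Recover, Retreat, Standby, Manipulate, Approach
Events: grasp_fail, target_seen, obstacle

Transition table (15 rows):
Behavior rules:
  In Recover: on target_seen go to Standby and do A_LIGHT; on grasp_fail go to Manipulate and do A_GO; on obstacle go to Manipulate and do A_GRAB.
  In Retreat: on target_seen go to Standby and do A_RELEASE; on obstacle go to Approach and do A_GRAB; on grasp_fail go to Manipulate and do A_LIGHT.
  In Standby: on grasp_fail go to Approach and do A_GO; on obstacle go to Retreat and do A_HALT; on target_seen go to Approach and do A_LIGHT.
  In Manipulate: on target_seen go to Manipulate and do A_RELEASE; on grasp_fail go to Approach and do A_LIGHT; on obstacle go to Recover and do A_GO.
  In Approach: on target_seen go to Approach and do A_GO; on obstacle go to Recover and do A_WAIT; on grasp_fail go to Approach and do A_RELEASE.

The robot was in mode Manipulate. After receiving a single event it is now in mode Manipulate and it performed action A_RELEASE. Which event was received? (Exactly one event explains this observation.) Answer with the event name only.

try grasp_fail: (Manipulate, grasp_fail) → (Approach, A_LIGHT)
try target_seen: (Manipulate, target_seen) → (Manipulate, A_RELEASE)  ← matches
try obstacle: (Manipulate, obstacle) → (Recover, A_GO)

target_seen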